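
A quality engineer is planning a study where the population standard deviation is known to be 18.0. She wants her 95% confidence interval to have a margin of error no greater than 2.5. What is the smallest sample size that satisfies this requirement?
n ≥ 200

For margin E ≤ 2.5:
n ≥ (z* · σ / E)²
n ≥ (1.960 · 18.0 / 2.5)²
n ≥ 199.15

Minimum n = 200 (rounding up)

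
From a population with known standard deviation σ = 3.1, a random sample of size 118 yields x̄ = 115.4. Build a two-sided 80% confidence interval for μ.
(115.03, 115.77)

z-interval (σ known):
z* = 1.282 for 80% confidence

Margin of error = z* · σ/√n = 1.282 · 3.1/√118 = 0.37

CI: (115.4 - 0.37, 115.4 + 0.37) = (115.03, 115.77)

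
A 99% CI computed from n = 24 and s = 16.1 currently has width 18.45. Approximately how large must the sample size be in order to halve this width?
n ≈ 96

CI width ∝ 1/√n
To reduce width by factor 2, need √n to grow by 2 → need 2² = 4 times as many samples.

Current: n = 24, width = 18.45
New: n = 96, width ≈ 8.64

Width reduced by factor of 18.45/8.64 = 2.14.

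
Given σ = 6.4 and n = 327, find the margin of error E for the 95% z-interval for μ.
Margin of error = 0.69

Margin of error = z* · σ/√n
= 1.960 · 6.4/√327
= 1.960 · 6.4/18.0831
= 0.69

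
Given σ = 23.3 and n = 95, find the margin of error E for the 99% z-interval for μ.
Margin of error = 6.16

Margin of error = z* · σ/√n
= 2.576 · 23.3/√95
= 2.576 · 23.3/9.7468
= 6.16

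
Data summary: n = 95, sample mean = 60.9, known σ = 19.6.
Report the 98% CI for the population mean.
(56.22, 65.58)

z-interval (σ known):
z* = 2.326 for 98% confidence

Margin of error = z* · σ/√n = 2.326 · 19.6/√95 = 4.68

CI: (60.9 - 4.68, 60.9 + 4.68) = (56.22, 65.58)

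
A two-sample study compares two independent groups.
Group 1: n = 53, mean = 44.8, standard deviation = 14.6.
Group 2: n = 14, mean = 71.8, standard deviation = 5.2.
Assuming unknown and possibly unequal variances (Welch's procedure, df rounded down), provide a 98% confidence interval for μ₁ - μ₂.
(-32.83, -21.17)

Difference: x̄₁ - x̄₂ = -27.00
SE = √(s₁²/n₁ + s₂²/n₂) = √(14.6²/53 + 5.2²/14) = 2.4399
df = 59.27 → 59 (Welch–Satterthwaite, rounded down)
t* = 2.391

CI: -27.00 ± 2.391 · 2.4399 = -27.00 ± 5.83 = (-32.83, -21.17)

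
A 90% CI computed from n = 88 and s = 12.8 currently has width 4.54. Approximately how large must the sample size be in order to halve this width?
n ≈ 352

CI width ∝ 1/√n
To reduce width by factor 2, need √n to grow by 2 → need 2² = 4 times as many samples.

Current: n = 88, width = 4.54
New: n = 352, width ≈ 2.25

Width reduced by factor of 4.54/2.25 = 2.02.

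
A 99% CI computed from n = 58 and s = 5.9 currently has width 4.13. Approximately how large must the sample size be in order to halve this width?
n ≈ 232

CI width ∝ 1/√n
To reduce width by factor 2, need √n to grow by 2 → need 2² = 4 times as many samples.

Current: n = 58, width = 4.13
New: n = 232, width ≈ 2.01

Width reduced by factor of 4.13/2.01 = 2.05.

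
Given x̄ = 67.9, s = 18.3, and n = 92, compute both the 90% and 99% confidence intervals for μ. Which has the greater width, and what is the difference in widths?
99% CI is wider by 3.70

df = 91
90% CI: t* = 1.662, (64.73, 71.07), width = 2 · t* · s/√n = 6.34
99% CI: t* = 2.631, (62.88, 72.92), width = 2 · t* · s/√n = 10.04

The 99% CI is wider by 10.04 - 6.34 = 3.70.
Higher confidence requires a wider interval.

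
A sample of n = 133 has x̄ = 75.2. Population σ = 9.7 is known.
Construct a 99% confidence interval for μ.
(73.03, 77.37)

z-interval (σ known):
z* = 2.576 for 99% confidence

Margin of error = z* · σ/√n = 2.576 · 9.7/√133 = 2.17

CI: (75.2 - 2.17, 75.2 + 2.17) = (73.03, 77.37)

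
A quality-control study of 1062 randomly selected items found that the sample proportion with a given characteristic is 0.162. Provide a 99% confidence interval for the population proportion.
(0.133, 0.191)

Proportion CI:
SE = √(p̂(1-p̂)/n) = √(0.162 · 0.838 / 1062) = 0.01131

z* = 2.576
Margin = z* · SE = 2.576 · 0.01131 = 0.0291

CI: 0.162 ± 0.0291 = (0.133, 0.191)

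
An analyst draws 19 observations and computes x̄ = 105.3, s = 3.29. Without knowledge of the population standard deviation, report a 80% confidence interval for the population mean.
(104.30, 106.30)

t-interval (σ unknown):
df = n - 1 = 18
t* = 1.330 for 80% confidence

Margin of error = t* · s/√n = 1.330 · 3.29/√19 = 1.00

CI: (104.30, 106.30)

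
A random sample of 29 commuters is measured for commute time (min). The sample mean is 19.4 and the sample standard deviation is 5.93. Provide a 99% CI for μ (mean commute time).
(16.36, 22.44)

t-interval (σ unknown):
df = n - 1 = 28
t* = 2.763 for 99% confidence

Margin of error = t* · s/√n = 2.763 · 5.93/√29 = 3.04

CI: (16.36, 22.44)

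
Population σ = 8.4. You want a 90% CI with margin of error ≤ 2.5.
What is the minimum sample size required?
n ≥ 31

For margin E ≤ 2.5:
n ≥ (z* · σ / E)²
n ≥ (1.645 · 8.4 / 2.5)²
n ≥ 30.55

Minimum n = 31 (rounding up)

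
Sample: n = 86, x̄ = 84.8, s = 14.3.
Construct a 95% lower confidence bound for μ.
μ ≥ 82.24

Lower bound (one-sided):
t* = 1.663 (one-sided for 95%)
Lower bound = x̄ - t* · s/√n = 84.8 - 1.663 · 14.3/√86 = 82.24

We are 95% confident that μ ≥ 82.24.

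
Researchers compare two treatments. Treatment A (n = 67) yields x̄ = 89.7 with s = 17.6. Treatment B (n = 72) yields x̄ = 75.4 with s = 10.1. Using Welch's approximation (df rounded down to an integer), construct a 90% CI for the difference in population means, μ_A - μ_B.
(10.22, 18.38)

Difference: x̄₁ - x̄₂ = 14.30
SE = √(s₁²/n₁ + s₂²/n₂) = √(17.6²/67 + 10.1²/72) = 2.4577
df = 103.61 → 103 (Welch–Satterthwaite, rounded down)
t* = 1.660

CI: 14.30 ± 1.660 · 2.4577 = 14.30 ± 4.08 = (10.22, 18.38)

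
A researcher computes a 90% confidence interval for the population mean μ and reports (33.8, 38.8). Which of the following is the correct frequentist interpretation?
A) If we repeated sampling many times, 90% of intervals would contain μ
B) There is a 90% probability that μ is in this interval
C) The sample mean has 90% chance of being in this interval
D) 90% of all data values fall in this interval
A

A) Correct — this is the frequentist long-run coverage interpretation.
B) Wrong — μ is fixed; the randomness lives in the interval, not in μ.
C) Wrong — x̄ is observed and sits in the interval by construction.
D) Wrong — a CI is about the parameter μ, not individual data values.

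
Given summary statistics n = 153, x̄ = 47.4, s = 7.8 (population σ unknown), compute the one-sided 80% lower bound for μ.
μ ≥ 46.87

Lower bound (one-sided):
t* = 0.844 (one-sided for 80%)
Lower bound = x̄ - t* · s/√n = 47.4 - 0.844 · 7.8/√153 = 46.87

We are 80% confident that μ ≥ 46.87.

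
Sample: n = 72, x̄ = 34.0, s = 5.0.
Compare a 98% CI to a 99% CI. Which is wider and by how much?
99% CI is wider by 0.32

df = 71
98% CI: t* = 2.380, (32.60, 35.40), width = 2 · t* · s/√n = 2.80
99% CI: t* = 2.647, (32.44, 35.56), width = 2 · t* · s/√n = 3.12

The 99% CI is wider by 3.12 - 2.80 = 0.32.
Higher confidence requires a wider interval.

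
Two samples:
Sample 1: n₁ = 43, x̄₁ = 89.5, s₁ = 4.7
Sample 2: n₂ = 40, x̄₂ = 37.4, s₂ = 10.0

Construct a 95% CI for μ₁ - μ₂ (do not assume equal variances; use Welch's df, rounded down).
(48.62, 55.58)

Difference: x̄₁ - x̄₂ = 52.10
SE = √(s₁²/n₁ + s₂²/n₂) = √(4.7²/43 + 10.0²/40) = 1.7360
df = 54.54 → 54 (Welch–Satterthwaite, rounded down)
t* = 2.005

CI: 52.10 ± 2.005 · 1.7360 = 52.10 ± 3.48 = (48.62, 55.58)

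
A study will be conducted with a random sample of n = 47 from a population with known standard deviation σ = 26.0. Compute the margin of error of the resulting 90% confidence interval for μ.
Margin of error = 6.24

Margin of error = z* · σ/√n
= 1.645 · 26.0/√47
= 1.645 · 26.0/6.8557
= 6.24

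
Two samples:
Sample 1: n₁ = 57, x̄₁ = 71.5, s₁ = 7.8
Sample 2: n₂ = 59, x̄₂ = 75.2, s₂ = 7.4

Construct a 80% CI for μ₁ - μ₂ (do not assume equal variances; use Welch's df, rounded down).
(-5.52, -1.88)

Difference: x̄₁ - x̄₂ = -3.70
SE = √(s₁²/n₁ + s₂²/n₂) = √(7.8²/57 + 7.4²/59) = 1.4126
df = 113.14 → 113 (Welch–Satterthwaite, rounded down)
t* = 1.289

CI: -3.70 ± 1.289 · 1.4126 = -3.70 ± 1.82 = (-5.52, -1.88)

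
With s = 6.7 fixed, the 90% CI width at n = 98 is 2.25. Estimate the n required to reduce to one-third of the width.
n ≈ 882

CI width ∝ 1/√n
To reduce width by factor 3, need √n to grow by 3 → need 3² = 9 times as many samples.

Current: n = 98, width = 2.25
New: n = 882, width ≈ 0.74

Width reduced by factor of 2.25/0.74 = 3.04.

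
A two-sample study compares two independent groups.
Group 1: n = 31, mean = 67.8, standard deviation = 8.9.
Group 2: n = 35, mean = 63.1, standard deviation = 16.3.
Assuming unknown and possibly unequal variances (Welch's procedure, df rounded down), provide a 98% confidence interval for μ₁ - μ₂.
(-2.94, 12.34)

Difference: x̄₁ - x̄₂ = 4.70
SE = √(s₁²/n₁ + s₂²/n₂) = √(8.9²/31 + 16.3²/35) = 3.1853
df = 53.83 → 53 (Welch–Satterthwaite, rounded down)
t* = 2.399

CI: 4.70 ± 2.399 · 3.1853 = 4.70 ± 7.64 = (-2.94, 12.34)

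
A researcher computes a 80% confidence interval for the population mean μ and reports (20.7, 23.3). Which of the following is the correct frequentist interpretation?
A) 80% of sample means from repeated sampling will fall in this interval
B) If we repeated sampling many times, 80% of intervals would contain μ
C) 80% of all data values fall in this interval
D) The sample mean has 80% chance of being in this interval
B

A) Wrong — coverage applies to intervals containing μ, not to future x̄ values.
B) Correct — this is the frequentist long-run coverage interpretation.
C) Wrong — a CI is about the parameter μ, not individual data values.
D) Wrong — x̄ is observed and sits in the interval by construction.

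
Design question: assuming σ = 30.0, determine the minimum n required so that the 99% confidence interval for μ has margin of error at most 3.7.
n ≥ 437

For margin E ≤ 3.7:
n ≥ (z* · σ / E)²
n ≥ (2.576 · 30.0 / 3.7)²
n ≥ 436.25

Minimum n = 437 (rounding up)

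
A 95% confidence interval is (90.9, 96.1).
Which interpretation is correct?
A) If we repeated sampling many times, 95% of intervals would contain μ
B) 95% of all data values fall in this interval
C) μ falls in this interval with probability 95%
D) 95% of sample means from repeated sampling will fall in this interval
A

A) Correct — this is the frequentist long-run coverage interpretation.
B) Wrong — a CI is about the parameter μ, not individual data values.
C) Wrong — μ is fixed; the randomness lives in the interval, not in μ.
D) Wrong — coverage applies to intervals containing μ, not to future x̄ values.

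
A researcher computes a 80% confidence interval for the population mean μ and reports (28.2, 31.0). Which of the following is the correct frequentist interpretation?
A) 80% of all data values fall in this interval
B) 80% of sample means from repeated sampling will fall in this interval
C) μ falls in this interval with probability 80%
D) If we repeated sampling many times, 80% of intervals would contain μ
D

A) Wrong — a CI is about the parameter μ, not individual data values.
B) Wrong — coverage applies to intervals containing μ, not to future x̄ values.
C) Wrong — μ is fixed; the randomness lives in the interval, not in μ.
D) Correct — this is the frequentist long-run coverage interpretation.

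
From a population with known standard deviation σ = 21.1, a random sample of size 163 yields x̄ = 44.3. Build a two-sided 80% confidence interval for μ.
(42.18, 46.42)

z-interval (σ known):
z* = 1.282 for 80% confidence

Margin of error = z* · σ/√n = 1.282 · 21.1/√163 = 2.12

CI: (44.3 - 2.12, 44.3 + 2.12) = (42.18, 46.42)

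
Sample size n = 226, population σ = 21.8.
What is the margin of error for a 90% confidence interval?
Margin of error = 2.39

Margin of error = z* · σ/√n
= 1.645 · 21.8/√226
= 1.645 · 21.8/15.0333
= 2.39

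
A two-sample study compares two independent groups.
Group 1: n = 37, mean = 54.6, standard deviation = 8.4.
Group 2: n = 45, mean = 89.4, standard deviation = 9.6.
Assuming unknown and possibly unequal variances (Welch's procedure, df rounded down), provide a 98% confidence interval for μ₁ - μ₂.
(-39.52, -30.08)

Difference: x̄₁ - x̄₂ = -34.80
SE = √(s₁²/n₁ + s₂²/n₂) = √(8.4²/37 + 9.6²/45) = 1.9887
df = 79.67 → 79 (Welch–Satterthwaite, rounded down)
t* = 2.374

CI: -34.80 ± 2.374 · 1.9887 = -34.80 ± 4.72 = (-39.52, -30.08)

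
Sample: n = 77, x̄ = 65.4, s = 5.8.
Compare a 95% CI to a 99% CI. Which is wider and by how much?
99% CI is wider by 0.86

df = 76
95% CI: t* = 1.992, (64.08, 66.72), width = 2 · t* · s/√n = 2.63
99% CI: t* = 2.642, (63.65, 67.15), width = 2 · t* · s/√n = 3.49

The 99% CI is wider by 3.49 - 2.63 = 0.86.
Higher confidence requires a wider interval.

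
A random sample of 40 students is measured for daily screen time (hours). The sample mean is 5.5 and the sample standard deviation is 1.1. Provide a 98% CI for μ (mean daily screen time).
(5.08, 5.92)

t-interval (σ unknown):
df = n - 1 = 39
t* = 2.426 for 98% confidence

Margin of error = t* · s/√n = 2.426 · 1.1/√40 = 0.42

CI: (5.08, 5.92)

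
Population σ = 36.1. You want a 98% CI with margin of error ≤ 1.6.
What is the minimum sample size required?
n ≥ 2755

For margin E ≤ 1.6:
n ≥ (z* · σ / E)²
n ≥ (2.326 · 36.1 / 1.6)²
n ≥ 2754.19

Minimum n = 2755 (rounding up)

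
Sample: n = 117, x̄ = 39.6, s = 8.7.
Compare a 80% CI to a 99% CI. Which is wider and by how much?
99% CI is wider by 2.14

df = 116
80% CI: t* = 1.289, (38.56, 40.64), width = 2 · t* · s/√n = 2.07
99% CI: t* = 2.619, (37.49, 41.71), width = 2 · t* · s/√n = 4.21

The 99% CI is wider by 4.21 - 2.07 = 2.14.
Higher confidence requires a wider interval.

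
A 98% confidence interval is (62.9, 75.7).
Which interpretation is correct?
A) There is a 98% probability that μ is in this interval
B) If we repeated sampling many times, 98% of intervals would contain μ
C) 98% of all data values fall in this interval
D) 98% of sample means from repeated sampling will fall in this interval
B

A) Wrong — μ is fixed; the randomness lives in the interval, not in μ.
B) Correct — this is the frequentist long-run coverage interpretation.
C) Wrong — a CI is about the parameter μ, not individual data values.
D) Wrong — coverage applies to intervals containing μ, not to future x̄ values.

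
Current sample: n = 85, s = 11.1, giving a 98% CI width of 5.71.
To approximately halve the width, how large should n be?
n ≈ 340

CI width ∝ 1/√n
To reduce width by factor 2, need √n to grow by 2 → need 2² = 4 times as many samples.

Current: n = 85, width = 5.71
New: n = 340, width ≈ 2.81

Width reduced by factor of 5.71/2.81 = 2.03.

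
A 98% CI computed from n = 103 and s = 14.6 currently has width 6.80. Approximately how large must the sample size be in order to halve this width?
n ≈ 412

CI width ∝ 1/√n
To reduce width by factor 2, need √n to grow by 2 → need 2² = 4 times as many samples.

Current: n = 103, width = 6.80
New: n = 412, width ≈ 3.36

Width reduced by factor of 6.80/3.36 = 2.02.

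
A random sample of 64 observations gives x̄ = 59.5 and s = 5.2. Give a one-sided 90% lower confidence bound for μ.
μ ≥ 58.66

Lower bound (one-sided):
t* = 1.295 (one-sided for 90%)
Lower bound = x̄ - t* · s/√n = 59.5 - 1.295 · 5.2/√64 = 58.66

We are 90% confident that μ ≥ 58.66.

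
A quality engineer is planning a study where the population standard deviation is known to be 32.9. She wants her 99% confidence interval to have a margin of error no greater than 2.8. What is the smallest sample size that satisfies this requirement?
n ≥ 917

For margin E ≤ 2.8:
n ≥ (z* · σ / E)²
n ≥ (2.576 · 32.9 / 2.8)²
n ≥ 916.15

Minimum n = 917 (rounding up)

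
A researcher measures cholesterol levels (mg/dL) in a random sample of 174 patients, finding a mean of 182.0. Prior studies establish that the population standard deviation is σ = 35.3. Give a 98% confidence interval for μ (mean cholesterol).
(175.78, 188.22)

z-interval (σ known):
z* = 2.326 for 98% confidence

Margin of error = z* · σ/√n = 2.326 · 35.3/√174 = 6.22

CI: (182.0 - 6.22, 182.0 + 6.22) = (175.78, 188.22)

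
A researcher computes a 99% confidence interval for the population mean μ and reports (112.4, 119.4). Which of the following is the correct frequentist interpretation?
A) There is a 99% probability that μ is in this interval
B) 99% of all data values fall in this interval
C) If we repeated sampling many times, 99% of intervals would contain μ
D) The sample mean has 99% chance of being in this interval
C

A) Wrong — μ is fixed; the randomness lives in the interval, not in μ.
B) Wrong — a CI is about the parameter μ, not individual data values.
C) Correct — this is the frequentist long-run coverage interpretation.
D) Wrong — x̄ is observed and sits in the interval by construction.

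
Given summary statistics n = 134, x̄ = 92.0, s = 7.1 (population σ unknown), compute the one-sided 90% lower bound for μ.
μ ≥ 91.21

Lower bound (one-sided):
t* = 1.288 (one-sided for 90%)
Lower bound = x̄ - t* · s/√n = 92.0 - 1.288 · 7.1/√134 = 91.21

We are 90% confident that μ ≥ 91.21.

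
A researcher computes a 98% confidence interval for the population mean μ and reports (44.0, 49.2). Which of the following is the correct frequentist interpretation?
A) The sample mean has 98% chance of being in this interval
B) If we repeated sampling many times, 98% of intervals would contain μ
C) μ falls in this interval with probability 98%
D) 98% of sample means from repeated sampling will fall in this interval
B

A) Wrong — x̄ is observed and sits in the interval by construction.
B) Correct — this is the frequentist long-run coverage interpretation.
C) Wrong — μ is fixed; the randomness lives in the interval, not in μ.
D) Wrong — coverage applies to intervals containing μ, not to future x̄ values.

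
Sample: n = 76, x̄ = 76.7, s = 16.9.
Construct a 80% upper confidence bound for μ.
μ ≤ 78.34

Upper bound (one-sided):
t* = 0.846 (one-sided for 80%)
Upper bound = x̄ + t* · s/√n = 76.7 + 0.846 · 16.9/√76 = 78.34

We are 80% confident that μ ≤ 78.34.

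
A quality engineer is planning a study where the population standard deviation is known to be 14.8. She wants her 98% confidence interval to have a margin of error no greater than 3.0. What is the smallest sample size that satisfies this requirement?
n ≥ 132

For margin E ≤ 3.0:
n ≥ (z* · σ / E)²
n ≥ (2.326 · 14.8 / 3.0)²
n ≥ 131.67

Minimum n = 132 (rounding up)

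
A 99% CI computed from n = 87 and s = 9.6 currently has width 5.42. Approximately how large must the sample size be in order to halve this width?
n ≈ 348

CI width ∝ 1/√n
To reduce width by factor 2, need √n to grow by 2 → need 2² = 4 times as many samples.

Current: n = 87, width = 5.42
New: n = 348, width ≈ 2.67

Width reduced by factor of 5.42/2.67 = 2.03.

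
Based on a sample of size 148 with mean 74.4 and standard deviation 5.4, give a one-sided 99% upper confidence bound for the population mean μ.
μ ≤ 75.44

Upper bound (one-sided):
t* = 2.352 (one-sided for 99%)
Upper bound = x̄ + t* · s/√n = 74.4 + 2.352 · 5.4/√148 = 75.44

We are 99% confident that μ ≤ 75.44.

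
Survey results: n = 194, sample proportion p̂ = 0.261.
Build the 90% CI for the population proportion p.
(0.209, 0.313)

Proportion CI:
SE = √(p̂(1-p̂)/n) = √(0.261 · 0.739 / 194) = 0.03153

z* = 1.645
Margin = z* · SE = 1.645 · 0.03153 = 0.0519

CI: 0.261 ± 0.0519 = (0.209, 0.313)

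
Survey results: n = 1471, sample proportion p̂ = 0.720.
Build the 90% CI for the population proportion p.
(0.701, 0.739)

Proportion CI:
SE = √(p̂(1-p̂)/n) = √(0.720 · 0.280 / 1471) = 0.01171

z* = 1.645
Margin = z* · SE = 1.645 · 0.01171 = 0.0193

CI: 0.720 ± 0.0193 = (0.701, 0.739)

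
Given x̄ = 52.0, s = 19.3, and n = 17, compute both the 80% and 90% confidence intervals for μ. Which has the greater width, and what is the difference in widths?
90% CI is wider by 3.83

df = 16
80% CI: t* = 1.337, (45.74, 58.26), width = 2 · t* · s/√n = 12.52
90% CI: t* = 1.746, (43.83, 60.17), width = 2 · t* · s/√n = 16.35

The 90% CI is wider by 16.35 - 12.52 = 3.83.
Higher confidence requires a wider interval.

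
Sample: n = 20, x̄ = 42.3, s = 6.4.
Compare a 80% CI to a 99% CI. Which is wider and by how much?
99% CI is wider by 4.39

df = 19
80% CI: t* = 1.328, (40.40, 44.20), width = 2 · t* · s/√n = 3.80
99% CI: t* = 2.861, (38.21, 46.39), width = 2 · t* · s/√n = 8.19

The 99% CI is wider by 8.19 - 3.80 = 4.39.
Higher confidence requires a wider interval.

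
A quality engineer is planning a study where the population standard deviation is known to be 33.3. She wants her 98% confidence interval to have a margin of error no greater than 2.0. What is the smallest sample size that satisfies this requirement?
n ≥ 1500

For margin E ≤ 2.0:
n ≥ (z* · σ / E)²
n ≥ (2.326 · 33.3 / 2.0)²
n ≥ 1499.85

Minimum n = 1500 (rounding up)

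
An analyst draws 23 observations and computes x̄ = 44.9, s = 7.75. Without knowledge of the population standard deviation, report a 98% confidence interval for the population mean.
(40.85, 48.95)

t-interval (σ unknown):
df = n - 1 = 22
t* = 2.508 for 98% confidence

Margin of error = t* · s/√n = 2.508 · 7.75/√23 = 4.05

CI: (40.85, 48.95)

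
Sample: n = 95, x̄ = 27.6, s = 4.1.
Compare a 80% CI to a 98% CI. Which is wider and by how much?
98% CI is wider by 0.90

df = 94
80% CI: t* = 1.291, (27.06, 28.14), width = 2 · t* · s/√n = 1.09
98% CI: t* = 2.367, (26.60, 28.60), width = 2 · t* · s/√n = 1.99

The 98% CI is wider by 1.99 - 1.09 = 0.90.
Higher confidence requires a wider interval.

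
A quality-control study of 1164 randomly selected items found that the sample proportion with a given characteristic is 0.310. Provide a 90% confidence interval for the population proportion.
(0.288, 0.332)

Proportion CI:
SE = √(p̂(1-p̂)/n) = √(0.310 · 0.690 / 1164) = 0.01356

z* = 1.645
Margin = z* · SE = 1.645 · 0.01356 = 0.0223

CI: 0.310 ± 0.0223 = (0.288, 0.332)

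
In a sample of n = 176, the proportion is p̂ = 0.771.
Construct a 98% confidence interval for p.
(0.697, 0.845)

Proportion CI:
SE = √(p̂(1-p̂)/n) = √(0.771 · 0.229 / 176) = 0.03167

z* = 2.326
Margin = z* · SE = 2.326 · 0.03167 = 0.0737

CI: 0.771 ± 0.0737 = (0.697, 0.845)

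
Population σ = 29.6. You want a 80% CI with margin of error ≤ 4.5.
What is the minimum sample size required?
n ≥ 72

For margin E ≤ 4.5:
n ≥ (z* · σ / E)²
n ≥ (1.282 · 29.6 / 4.5)²
n ≥ 71.11

Minimum n = 72 (rounding up)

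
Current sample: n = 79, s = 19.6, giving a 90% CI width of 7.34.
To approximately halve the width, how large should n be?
n ≈ 316

CI width ∝ 1/√n
To reduce width by factor 2, need √n to grow by 2 → need 2² = 4 times as many samples.

Current: n = 79, width = 7.34
New: n = 316, width ≈ 3.64

Width reduced by factor of 7.34/3.64 = 2.02.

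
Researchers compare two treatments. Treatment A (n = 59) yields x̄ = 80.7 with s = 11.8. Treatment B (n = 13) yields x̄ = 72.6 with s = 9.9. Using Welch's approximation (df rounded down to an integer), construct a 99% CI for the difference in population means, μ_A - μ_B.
(-0.85, 17.05)

Difference: x̄₁ - x̄₂ = 8.10
SE = √(s₁²/n₁ + s₂²/n₂) = √(11.8²/59 + 9.9²/13) = 3.1463
df = 20.28 → 20 (Welch–Satterthwaite, rounded down)
t* = 2.845

CI: 8.10 ± 2.845 · 3.1463 = 8.10 ± 8.95 = (-0.85, 17.05)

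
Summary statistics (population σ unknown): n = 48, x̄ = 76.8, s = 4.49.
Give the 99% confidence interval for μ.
(75.06, 78.54)

t-interval (σ unknown):
df = n - 1 = 47
t* = 2.685 for 99% confidence

Margin of error = t* · s/√n = 2.685 · 4.49/√48 = 1.74

CI: (75.06, 78.54)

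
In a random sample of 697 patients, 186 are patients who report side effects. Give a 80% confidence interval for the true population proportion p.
(0.245, 0.288)

Proportion CI:
p̂ = 186/697 = 0.26686
SE = √(p̂(1-p̂)/n) = √(0.26686 · 0.73314 / 697) = 0.01675

z* = 1.282
Margin = z* · SE = 1.282 · 0.01675 = 0.0215

CI: 0.26686 ± 0.0215 = (0.245, 0.288)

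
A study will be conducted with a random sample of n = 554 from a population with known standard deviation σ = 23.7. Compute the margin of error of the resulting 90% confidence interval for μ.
Margin of error = 1.66

Margin of error = z* · σ/√n
= 1.645 · 23.7/√554
= 1.645 · 23.7/23.5372
= 1.66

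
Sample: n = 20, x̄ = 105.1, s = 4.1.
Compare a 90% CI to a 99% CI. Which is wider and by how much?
99% CI is wider by 2.08

df = 19
90% CI: t* = 1.729, (103.51, 106.69), width = 2 · t* · s/√n = 3.17
99% CI: t* = 2.861, (102.48, 107.72), width = 2 · t* · s/√n = 5.25

The 99% CI is wider by 5.25 - 3.17 = 2.08.
Higher confidence requires a wider interval.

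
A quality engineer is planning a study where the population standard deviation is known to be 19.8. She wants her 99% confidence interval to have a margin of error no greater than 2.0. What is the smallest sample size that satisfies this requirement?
n ≥ 651

For margin E ≤ 2.0:
n ≥ (z* · σ / E)²
n ≥ (2.576 · 19.8 / 2.0)²
n ≥ 650.37

Minimum n = 651 (rounding up)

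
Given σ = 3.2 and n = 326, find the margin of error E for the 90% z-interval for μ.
Margin of error = 0.29

Margin of error = z* · σ/√n
= 1.645 · 3.2/√326
= 1.645 · 3.2/18.0555
= 0.29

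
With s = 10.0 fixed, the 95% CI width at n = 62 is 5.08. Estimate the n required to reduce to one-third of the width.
n ≈ 558

CI width ∝ 1/√n
To reduce width by factor 3, need √n to grow by 3 → need 3² = 9 times as many samples.

Current: n = 62, width = 5.08
New: n = 558, width ≈ 1.66

Width reduced by factor of 5.08/1.66 = 3.06.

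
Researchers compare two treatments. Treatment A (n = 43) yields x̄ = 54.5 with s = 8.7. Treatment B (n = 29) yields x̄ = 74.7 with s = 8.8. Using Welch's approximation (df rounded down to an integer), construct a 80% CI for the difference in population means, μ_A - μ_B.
(-22.93, -17.47)

Difference: x̄₁ - x̄₂ = -20.20
SE = √(s₁²/n₁ + s₂²/n₂) = √(8.7²/43 + 8.8²/29) = 2.1049
df = 59.77 → 59 (Welch–Satterthwaite, rounded down)
t* = 1.296

CI: -20.20 ± 1.296 · 2.1049 = -20.20 ± 2.73 = (-22.93, -17.47)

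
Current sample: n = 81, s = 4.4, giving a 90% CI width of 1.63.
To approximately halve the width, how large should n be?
n ≈ 324

CI width ∝ 1/√n
To reduce width by factor 2, need √n to grow by 2 → need 2² = 4 times as many samples.

Current: n = 81, width = 1.63
New: n = 324, width ≈ 0.81

Width reduced by factor of 1.63/0.81 = 2.01.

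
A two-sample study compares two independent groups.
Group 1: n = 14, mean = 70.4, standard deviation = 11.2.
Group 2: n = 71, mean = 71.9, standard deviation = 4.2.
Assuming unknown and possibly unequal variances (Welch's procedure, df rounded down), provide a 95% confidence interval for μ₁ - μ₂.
(-8.05, 5.05)

Difference: x̄₁ - x̄₂ = -1.50
SE = √(s₁²/n₁ + s₂²/n₂) = √(11.2²/14 + 4.2²/71) = 3.0345
df = 13.73 → 13 (Welch–Satterthwaite, rounded down)
t* = 2.160

CI: -1.50 ± 2.160 · 3.0345 = -1.50 ± 6.55 = (-8.05, 5.05)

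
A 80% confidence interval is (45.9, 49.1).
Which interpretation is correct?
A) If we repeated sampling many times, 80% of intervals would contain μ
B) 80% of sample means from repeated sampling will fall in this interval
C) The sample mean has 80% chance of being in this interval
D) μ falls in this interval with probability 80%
A

A) Correct — this is the frequentist long-run coverage interpretation.
B) Wrong — coverage applies to intervals containing μ, not to future x̄ values.
C) Wrong — x̄ is observed and sits in the interval by construction.
D) Wrong — μ is fixed; the randomness lives in the interval, not in μ.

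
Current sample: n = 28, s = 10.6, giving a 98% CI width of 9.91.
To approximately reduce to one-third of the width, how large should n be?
n ≈ 252

CI width ∝ 1/√n
To reduce width by factor 3, need √n to grow by 3 → need 3² = 9 times as many samples.

Current: n = 28, width = 9.91
New: n = 252, width ≈ 3.13

Width reduced by factor of 9.91/3.13 = 3.17.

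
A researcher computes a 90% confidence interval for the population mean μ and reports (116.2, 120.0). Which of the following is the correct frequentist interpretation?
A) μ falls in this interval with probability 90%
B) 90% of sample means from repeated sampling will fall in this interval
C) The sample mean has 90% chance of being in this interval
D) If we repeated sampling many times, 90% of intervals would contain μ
D

A) Wrong — μ is fixed; the randomness lives in the interval, not in μ.
B) Wrong — coverage applies to intervals containing μ, not to future x̄ values.
C) Wrong — x̄ is observed and sits in the interval by construction.
D) Correct — this is the frequentist long-run coverage interpretation.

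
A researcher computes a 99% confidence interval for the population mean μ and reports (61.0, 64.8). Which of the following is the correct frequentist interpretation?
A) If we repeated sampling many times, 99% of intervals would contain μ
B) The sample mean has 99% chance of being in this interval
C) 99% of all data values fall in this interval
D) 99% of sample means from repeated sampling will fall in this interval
A

A) Correct — this is the frequentist long-run coverage interpretation.
B) Wrong — x̄ is observed and sits in the interval by construction.
C) Wrong — a CI is about the parameter μ, not individual data values.
D) Wrong — coverage applies to intervals containing μ, not to future x̄ values.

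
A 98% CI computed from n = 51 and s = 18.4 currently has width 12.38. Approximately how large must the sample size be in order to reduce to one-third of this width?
n ≈ 459

CI width ∝ 1/√n
To reduce width by factor 3, need √n to grow by 3 → need 3² = 9 times as many samples.

Current: n = 51, width = 12.38
New: n = 459, width ≈ 4.01

Width reduced by factor of 12.38/4.01 = 3.09.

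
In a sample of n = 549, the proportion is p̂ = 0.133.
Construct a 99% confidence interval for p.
(0.096, 0.170)

Proportion CI:
SE = √(p̂(1-p̂)/n) = √(0.133 · 0.867 / 549) = 0.01449

z* = 2.576
Margin = z* · SE = 2.576 · 0.01449 = 0.0373

CI: 0.133 ± 0.0373 = (0.096, 0.170)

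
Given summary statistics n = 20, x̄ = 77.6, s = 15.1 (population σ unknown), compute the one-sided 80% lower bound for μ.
μ ≥ 74.69

Lower bound (one-sided):
t* = 0.861 (one-sided for 80%)
Lower bound = x̄ - t* · s/√n = 77.6 - 0.861 · 15.1/√20 = 74.69

We are 80% confident that μ ≥ 74.69.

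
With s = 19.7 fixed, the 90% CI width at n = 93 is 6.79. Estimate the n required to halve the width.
n ≈ 372

CI width ∝ 1/√n
To reduce width by factor 2, need √n to grow by 2 → need 2² = 4 times as many samples.

Current: n = 93, width = 6.79
New: n = 372, width ≈ 3.37

Width reduced by factor of 6.79/3.37 = 2.01.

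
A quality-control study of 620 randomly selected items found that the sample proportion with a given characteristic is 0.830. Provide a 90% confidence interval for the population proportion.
(0.805, 0.855)

Proportion CI:
SE = √(p̂(1-p̂)/n) = √(0.830 · 0.170 / 620) = 0.01509

z* = 1.645
Margin = z* · SE = 1.645 · 0.01509 = 0.0248

CI: 0.830 ± 0.0248 = (0.805, 0.855)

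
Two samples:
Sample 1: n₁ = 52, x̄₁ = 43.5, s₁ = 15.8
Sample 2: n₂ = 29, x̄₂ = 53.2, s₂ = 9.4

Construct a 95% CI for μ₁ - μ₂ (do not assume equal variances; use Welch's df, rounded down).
(-15.28, -4.12)

Difference: x̄₁ - x̄₂ = -9.70
SE = √(s₁²/n₁ + s₂²/n₂) = √(15.8²/52 + 9.4²/29) = 2.8014
df = 78.61 → 78 (Welch–Satterthwaite, rounded down)
t* = 1.991

CI: -9.70 ± 1.991 · 2.8014 = -9.70 ± 5.58 = (-15.28, -4.12)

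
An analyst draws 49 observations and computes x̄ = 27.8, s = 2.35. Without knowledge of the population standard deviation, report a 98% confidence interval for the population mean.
(26.99, 28.61)

t-interval (σ unknown):
df = n - 1 = 48
t* = 2.407 for 98% confidence

Margin of error = t* · s/√n = 2.407 · 2.35/√49 = 0.81

CI: (26.99, 28.61)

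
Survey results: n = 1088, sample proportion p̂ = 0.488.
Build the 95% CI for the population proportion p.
(0.458, 0.518)

Proportion CI:
SE = √(p̂(1-p̂)/n) = √(0.488 · 0.512 / 1088) = 0.01515

z* = 1.960
Margin = z* · SE = 1.960 · 0.01515 = 0.0297

CI: 0.488 ± 0.0297 = (0.458, 0.518)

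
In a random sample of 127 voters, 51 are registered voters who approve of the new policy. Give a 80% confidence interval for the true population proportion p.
(0.346, 0.457)

Proportion CI:
p̂ = 51/127 = 0.40157
SE = √(p̂(1-p̂)/n) = √(0.40157 · 0.59843 / 127) = 0.04350

z* = 1.282
Margin = z* · SE = 1.282 · 0.04350 = 0.0558

CI: 0.40157 ± 0.0558 = (0.346, 0.457)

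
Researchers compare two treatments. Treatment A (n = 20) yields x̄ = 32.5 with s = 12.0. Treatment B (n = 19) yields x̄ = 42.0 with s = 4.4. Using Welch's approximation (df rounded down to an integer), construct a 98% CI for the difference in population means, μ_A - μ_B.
(-16.64, -2.36)

Difference: x̄₁ - x̄₂ = -9.50
SE = √(s₁²/n₁ + s₂²/n₂) = √(12.0²/20 + 4.4²/19) = 2.8669
df = 24.25 → 24 (Welch–Satterthwaite, rounded down)
t* = 2.492

CI: -9.50 ± 2.492 · 2.8669 = -9.50 ± 7.14 = (-16.64, -2.36)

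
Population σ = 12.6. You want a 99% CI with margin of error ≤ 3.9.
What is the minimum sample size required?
n ≥ 70

For margin E ≤ 3.9:
n ≥ (z* · σ / E)²
n ≥ (2.576 · 12.6 / 3.9)²
n ≥ 69.26

Minimum n = 70 (rounding up)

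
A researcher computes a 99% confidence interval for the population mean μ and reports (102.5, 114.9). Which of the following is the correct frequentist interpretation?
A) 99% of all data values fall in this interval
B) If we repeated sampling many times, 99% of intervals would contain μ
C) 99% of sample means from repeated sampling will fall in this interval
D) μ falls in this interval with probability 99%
B

A) Wrong — a CI is about the parameter μ, not individual data values.
B) Correct — this is the frequentist long-run coverage interpretation.
C) Wrong — coverage applies to intervals containing μ, not to future x̄ values.
D) Wrong — μ is fixed; the randomness lives in the interval, not in μ.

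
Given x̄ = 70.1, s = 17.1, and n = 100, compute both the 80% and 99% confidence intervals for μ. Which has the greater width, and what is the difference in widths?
99% CI is wider by 4.57

df = 99
80% CI: t* = 1.290, (67.89, 72.31), width = 2 · t* · s/√n = 4.41
99% CI: t* = 2.626, (65.61, 74.59), width = 2 · t* · s/√n = 8.98

The 99% CI is wider by 8.98 - 4.41 = 4.57.
Higher confidence requires a wider interval.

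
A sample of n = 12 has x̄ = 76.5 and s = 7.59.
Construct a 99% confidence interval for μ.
(69.69, 83.31)

t-interval (σ unknown):
df = n - 1 = 11
t* = 3.106 for 99% confidence

Margin of error = t* · s/√n = 3.106 · 7.59/√12 = 6.81

CI: (69.69, 83.31)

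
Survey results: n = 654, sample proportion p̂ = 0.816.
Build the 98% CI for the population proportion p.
(0.781, 0.851)

Proportion CI:
SE = √(p̂(1-p̂)/n) = √(0.816 · 0.184 / 654) = 0.01515

z* = 2.326
Margin = z* · SE = 2.326 · 0.01515 = 0.0352

CI: 0.816 ± 0.0352 = (0.781, 0.851)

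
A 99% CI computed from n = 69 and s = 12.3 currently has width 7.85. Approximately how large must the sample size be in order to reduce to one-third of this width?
n ≈ 621

CI width ∝ 1/√n
To reduce width by factor 3, need √n to grow by 3 → need 3² = 9 times as many samples.

Current: n = 69, width = 7.85
New: n = 621, width ≈ 2.55

Width reduced by factor of 7.85/2.55 = 3.08.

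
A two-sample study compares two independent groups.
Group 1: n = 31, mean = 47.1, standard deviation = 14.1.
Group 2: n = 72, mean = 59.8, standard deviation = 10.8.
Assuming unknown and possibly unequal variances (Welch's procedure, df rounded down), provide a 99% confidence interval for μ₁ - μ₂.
(-20.32, -5.08)

Difference: x̄₁ - x̄₂ = -12.70
SE = √(s₁²/n₁ + s₂²/n₂) = √(14.1²/31 + 10.8²/72) = 2.8343
df = 45.83 → 45 (Welch–Satterthwaite, rounded down)
t* = 2.690

CI: -12.70 ± 2.690 · 2.8343 = -12.70 ± 7.62 = (-20.32, -5.08)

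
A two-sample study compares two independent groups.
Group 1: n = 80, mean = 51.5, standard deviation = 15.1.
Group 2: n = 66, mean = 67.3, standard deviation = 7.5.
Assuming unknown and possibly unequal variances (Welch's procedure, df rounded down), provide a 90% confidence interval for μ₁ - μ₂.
(-18.99, -12.61)

Difference: x̄₁ - x̄₂ = -15.80
SE = √(s₁²/n₁ + s₂²/n₂) = √(15.1²/80 + 7.5²/66) = 1.9242
df = 120.24 → 120 (Welch–Satterthwaite, rounded down)
t* = 1.658

CI: -15.80 ± 1.658 · 1.9242 = -15.80 ± 3.19 = (-18.99, -12.61)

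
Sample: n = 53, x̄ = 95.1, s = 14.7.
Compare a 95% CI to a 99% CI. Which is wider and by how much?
99% CI is wider by 2.69

df = 52
95% CI: t* = 2.007, (91.05, 99.15), width = 2 · t* · s/√n = 8.11
99% CI: t* = 2.674, (89.70, 100.50), width = 2 · t* · s/√n = 10.80

The 99% CI is wider by 10.80 - 8.11 = 2.69.
Higher confidence requires a wider interval.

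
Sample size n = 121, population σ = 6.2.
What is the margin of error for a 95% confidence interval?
Margin of error = 1.10

Margin of error = z* · σ/√n
= 1.960 · 6.2/√121
= 1.960 · 6.2/11.0000
= 1.10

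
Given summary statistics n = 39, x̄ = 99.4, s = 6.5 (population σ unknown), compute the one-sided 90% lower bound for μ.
μ ≥ 98.04

Lower bound (one-sided):
t* = 1.304 (one-sided for 90%)
Lower bound = x̄ - t* · s/√n = 99.4 - 1.304 · 6.5/√39 = 98.04

We are 90% confident that μ ≥ 98.04.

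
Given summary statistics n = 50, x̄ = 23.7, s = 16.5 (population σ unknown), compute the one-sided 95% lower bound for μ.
μ ≥ 19.79

Lower bound (one-sided):
t* = 1.677 (one-sided for 95%)
Lower bound = x̄ - t* · s/√n = 23.7 - 1.677 · 16.5/√50 = 19.79

We are 95% confident that μ ≥ 19.79.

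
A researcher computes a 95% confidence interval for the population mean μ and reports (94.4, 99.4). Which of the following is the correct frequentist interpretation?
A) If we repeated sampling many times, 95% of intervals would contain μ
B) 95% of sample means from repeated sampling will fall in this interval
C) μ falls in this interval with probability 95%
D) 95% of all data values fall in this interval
A

A) Correct — this is the frequentist long-run coverage interpretation.
B) Wrong — coverage applies to intervals containing μ, not to future x̄ values.
C) Wrong — μ is fixed; the randomness lives in the interval, not in μ.
D) Wrong — a CI is about the parameter μ, not individual data values.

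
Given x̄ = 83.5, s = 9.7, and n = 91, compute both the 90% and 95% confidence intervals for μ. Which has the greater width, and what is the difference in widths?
95% CI is wider by 0.66

df = 90
90% CI: t* = 1.662, (81.81, 85.19), width = 2 · t* · s/√n = 3.38
95% CI: t* = 1.987, (81.48, 85.52), width = 2 · t* · s/√n = 4.04

The 95% CI is wider by 4.04 - 3.38 = 0.66.
Higher confidence requires a wider interval.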